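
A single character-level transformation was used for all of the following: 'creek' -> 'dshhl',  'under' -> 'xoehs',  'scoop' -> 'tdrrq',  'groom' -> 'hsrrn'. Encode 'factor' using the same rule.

Vowels shift forward by 3 and consonants shift forward by 1.
On factor: f(cons)+1=g, a(vowel)+3=d, c(cons)+1=d, t(cons)+1=u, o(vowel)+3=r, r(cons)+1=s.

gddurs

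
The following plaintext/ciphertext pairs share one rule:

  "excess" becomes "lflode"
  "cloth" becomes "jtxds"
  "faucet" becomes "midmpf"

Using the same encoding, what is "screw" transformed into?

zkaoh

In excess: e→l is +7, x→f is +8, c→l is +9, e→o is +10 — the shift increases by 1 each position. Letter i (0-indexed) is shifted by i+7, so successive shifts are 7, 8, 9, ….
For screw: s+7=z, c+8=k, r+9=a, e+10=o, w+11=h.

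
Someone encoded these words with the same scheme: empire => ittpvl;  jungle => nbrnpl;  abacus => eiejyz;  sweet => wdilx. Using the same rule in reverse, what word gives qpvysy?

mirror

Shifts by position in empire: pos 0: e→i (+4), pos 1: m→t (+7), pos 2: p→t (+4), pos 3: i→p (+7) — repeating every 2. It's a Vigenère-style cipher with numeric key [4,7]: position i shifts by key[i mod 2].
Decoding qpvysy: q−4=m, p−7=i, v−4=r, y−7=r, s−4=o, y−7=r.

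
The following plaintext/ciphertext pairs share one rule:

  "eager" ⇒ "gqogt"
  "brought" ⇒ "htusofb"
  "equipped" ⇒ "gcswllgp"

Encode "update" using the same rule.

slpqbg

e(4)→g(6) and a(0)→q(16) fit y≡17x+16 (mod 26); the inverse of 17 mod 26 is 23. This is an affine cipher: with a=0,…,z=25, each position x becomes (17x+16) mod 26.
For update: u(20)→17·20+16≡18=s; p(15)→17·15+16≡11=l; d(3)→17·3+16≡15=p; a(0)→17·0+16≡16=q; t(19)→17·19+16≡1=b; e(4)→17·4+16≡6=g (all mod 26).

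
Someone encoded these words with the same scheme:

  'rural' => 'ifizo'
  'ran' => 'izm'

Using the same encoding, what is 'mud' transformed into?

Each pair mirrors across the alphabet (r↔i, u↔f, r↔i): positions sum to 25. Letters are reflected about the middle of the alphabet (position → 25−position): Atbash.
Applying it to mud: m↔n, u↔f, d↔w.

nfw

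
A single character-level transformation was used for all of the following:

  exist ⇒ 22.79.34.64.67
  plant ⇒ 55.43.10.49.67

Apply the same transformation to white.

76.31.34.67.22

e(#5)→22 and x(#24)→79: differences scale by 3, so n = 3·pos + 7. Each letter becomes 3×(its alphabet position, a=1..z=26) + 7.
For white: w=23→76, h=8→31, i=9→34, t=20→67, e=5→22.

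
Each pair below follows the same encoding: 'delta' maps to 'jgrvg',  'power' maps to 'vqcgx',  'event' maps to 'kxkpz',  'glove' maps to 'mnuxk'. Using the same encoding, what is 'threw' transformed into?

zjxgc

A repeating key of period 2 is used — shifts +6, +2 over and over.
On threw: t+6=z, h+2=j, r+6=x, e+2=g, w+6=c.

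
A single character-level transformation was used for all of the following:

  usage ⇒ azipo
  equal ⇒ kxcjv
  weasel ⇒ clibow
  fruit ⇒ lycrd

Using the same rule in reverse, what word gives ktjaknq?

The shift increases by 1 at each position, starting from +6: 6, 7, 8, ….
Decoding ktjaknq: k−6=e, t−7=m, j−8=b, a−9=r, k−10=a, n−11=c, q−12=e.

embrace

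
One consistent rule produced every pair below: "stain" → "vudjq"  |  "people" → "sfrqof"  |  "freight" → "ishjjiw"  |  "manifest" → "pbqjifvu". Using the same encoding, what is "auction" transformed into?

dvfulpq

Shifts by position in stain: pos 0: s→v (+3), pos 1: t→u (+1), pos 2: a→d (+3), pos 3: i→j (+1) — repeating every 2. The shifts repeat in a cycle of length 2: positions 0,1,… shift by +3, +1, then the pattern repeats.
Applying it to auction: a+3=d, u+1=v, c+3=f, t+1=u, i+3=l, o+1=p, n+3=q.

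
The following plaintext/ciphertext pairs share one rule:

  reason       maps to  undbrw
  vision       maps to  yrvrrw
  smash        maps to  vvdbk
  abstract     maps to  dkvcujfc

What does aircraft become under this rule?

It's a Vigenère-style cipher with numeric key [3,9]: position i shifts by key[i mod 2].
On aircraft: a+3=d, i+9=r, r+3=u, c+9=l, r+3=u, a+9=j, f+3=i, t+9=c.

drulujic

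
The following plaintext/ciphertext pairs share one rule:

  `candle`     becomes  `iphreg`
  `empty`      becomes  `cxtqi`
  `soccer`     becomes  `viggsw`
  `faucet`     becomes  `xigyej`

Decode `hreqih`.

Two steps: reverse the string, then apply a Caesar shift of +4.
Reversing it on hreqih: shift back: h−4=d, r−4=n, e−4=a, q−4=m, i−4=e, h−4=d → dnamed; then reverse → demand.

demand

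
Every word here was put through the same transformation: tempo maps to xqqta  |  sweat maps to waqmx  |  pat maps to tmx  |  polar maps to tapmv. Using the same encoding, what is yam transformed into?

cmq

The rule splits by letter class: vowels +12, consonants +4.
On yam: y(cons)+4=c, a(vowel)+12=m, m(cons)+4=q.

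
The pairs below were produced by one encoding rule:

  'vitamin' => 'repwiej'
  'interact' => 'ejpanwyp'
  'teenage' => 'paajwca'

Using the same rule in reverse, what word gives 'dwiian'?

hammer

Each letter is shifted forward by 22 in the alphabet (a Caesar shift of +22).
Undoing it on dwiian: d−22=h, w−22=a, i−22=m, i−22=m, a−22=e, n−22=r.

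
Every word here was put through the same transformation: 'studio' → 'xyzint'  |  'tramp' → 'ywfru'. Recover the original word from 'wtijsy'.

rodent

Compare letters: s→x is +5, t→y is +5, u→z is +5 — a constant shift. It's a constant shift of +5 (ROT5).
Undoing it on wtijsy: w−5=r, t−5=o, i−5=d, j−5=e, s−5=n, y−5=t.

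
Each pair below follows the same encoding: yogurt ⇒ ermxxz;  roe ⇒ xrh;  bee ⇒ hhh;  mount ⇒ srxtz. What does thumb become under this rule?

znxsh

The shift depends on letter class: consonant y→e is +6, but vowel o→r is +3. Two shifts are in play — +3 for a/e/i/o/u, +6 for every other letter.
Applying it to thumb: t(cons)+6=z, h(cons)+6=n, u(vowel)+3=x, m(cons)+6=s, b(cons)+6=h.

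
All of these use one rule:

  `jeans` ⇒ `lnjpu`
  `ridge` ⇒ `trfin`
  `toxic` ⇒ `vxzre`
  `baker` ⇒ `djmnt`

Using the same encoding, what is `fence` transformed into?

The shift depends on letter class: consonant j→l is +2, but vowel e→n is +9. Vowels shift forward by 9 and consonants shift forward by 2.
Applying it to fence: f(cons)+2=h, e(vowel)+9=n, n(cons)+2=p, c(cons)+2=e, e(vowel)+9=n.

hnpen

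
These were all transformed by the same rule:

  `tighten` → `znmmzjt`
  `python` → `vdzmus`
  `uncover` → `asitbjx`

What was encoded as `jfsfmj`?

damage

Shifts by position in tighten: pos 0: t→z (+6), pos 1: i→n (+5), pos 2: g→m (+6), pos 3: h→m (+5) — repeating every 2. The shifts repeat in a cycle of length 2: positions 0,1,… shift by +6, +5, then the pattern repeats.
Reversing it on jfsfmj: j−6=d, f−5=a, s−6=m, f−5=a, m−6=g, j−5=e.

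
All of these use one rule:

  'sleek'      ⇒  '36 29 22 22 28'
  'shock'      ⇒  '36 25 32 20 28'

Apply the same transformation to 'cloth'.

s is letter #19 and maps to 36: an offset of 17. Letters become their 1-based position plus 17 (so a→18, b→19, …).
Applying it to cloth: c=3→20, l=12→29, o=15→32, t=20→37, h=8→25.

20 29 32 37 25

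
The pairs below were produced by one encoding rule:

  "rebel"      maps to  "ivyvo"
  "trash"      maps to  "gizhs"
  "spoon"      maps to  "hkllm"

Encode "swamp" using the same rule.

Each pair mirrors across the alphabet (r↔i, e↔v, b↔y): positions sum to 25. This is the alphabet-reversal cipher (Atbash): a becomes z, b becomes y, etc.
For swamp: s↔h, w↔d, a↔z, m↔n, p↔k.

hdznk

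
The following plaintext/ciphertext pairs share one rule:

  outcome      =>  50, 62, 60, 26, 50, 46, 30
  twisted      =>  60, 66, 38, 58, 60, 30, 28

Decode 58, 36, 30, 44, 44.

shell

o(#15)→50 and u(#21)→62: differences scale by 2, so n = 2·pos + 20. With a=1..z=26, the number is 2·pos + 20.
Undoing it on 58, 36, 30, 44, 44: 58→(58−20)÷2=19=s, 36→(36−20)÷2=8=h, 30→(30−20)÷2=5=e, 44→(44−20)÷2=12=l, 44→(44−20)÷2=12=l.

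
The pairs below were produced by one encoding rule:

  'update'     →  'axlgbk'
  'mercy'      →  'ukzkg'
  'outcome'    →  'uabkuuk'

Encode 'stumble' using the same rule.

The shift depends on letter class: consonant p→x is +8, but vowel u→a is +6. Two shifts are in play — +6 for a/e/i/o/u, +8 for every other letter.
On stumble: s(cons)+8=a, t(cons)+8=b, u(vowel)+6=a, m(cons)+8=u, b(cons)+8=j, l(cons)+8=t, e(vowel)+6=k.

abaujtk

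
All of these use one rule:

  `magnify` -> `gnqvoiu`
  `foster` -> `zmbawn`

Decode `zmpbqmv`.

The output letters match the input read backwards, each shifted +8: magnify reversed is yfingam. The word is reversed, then every letter is shifted forward by 8.
Decoding zmpbqmv: shift back: z−8=r, m−8=e, p−8=h, b−8=t, q−8=i, m−8=e, v−8=n → rehtien; then reverse → neither.

neither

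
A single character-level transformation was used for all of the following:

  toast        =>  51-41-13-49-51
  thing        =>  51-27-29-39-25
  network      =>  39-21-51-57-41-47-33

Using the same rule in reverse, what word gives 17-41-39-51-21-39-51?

content

Each letter becomes 2×(its alphabet position, a=1..z=26) + 11.
Undoing it on 17-41-39-51-21-39-51: 17→(17−11)÷2=3=c, 41→(41−11)÷2=15=o, 39→(39−11)÷2=14=n, 51→(51−11)÷2=20=t, 21→(21−11)÷2=5=e, 39→(39−11)÷2=14=n, 51→(51−11)÷2=20=t.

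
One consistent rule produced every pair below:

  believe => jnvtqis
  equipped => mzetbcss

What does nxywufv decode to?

In believe: b→j is +8, e→n is +9, l→v is +10, i→t is +11 — the shift increases by 1 each position. Letter i (0-indexed) is shifted by i+8, so successive shifts are 8, 9, 10, ….
Decoding nxywufv: n−8=f, x−9=o, y−10=o, w−11=l, u−12=i, f−13=s, v−14=h.

foolish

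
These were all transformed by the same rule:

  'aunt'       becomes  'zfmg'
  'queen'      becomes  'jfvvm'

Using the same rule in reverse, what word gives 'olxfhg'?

Each pair mirrors across the alphabet (a↔z, u↔f, n↔m): positions sum to 25. Each letter is replaced by its mirror in the alphabet: a↔z, b↔y, c↔x, and so on (the Atbash cipher).
Decoding olxfhg: o↔l, l↔o, x↔c, f↔u, h↔s, g↔t.

locust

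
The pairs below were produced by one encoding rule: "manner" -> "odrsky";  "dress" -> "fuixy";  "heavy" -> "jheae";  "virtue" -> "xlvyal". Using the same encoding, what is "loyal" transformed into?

nrcfr

In manner: m→o is +2, a→d is +3, n→r is +4, n→s is +5 — the shift increases by 1 each position. The shift increases by 1 at each position, starting from +2: 2, 3, 4, ….
Applying it to loyal: l+2=n, o+3=r, y+4=c, a+5=f, l+6=r.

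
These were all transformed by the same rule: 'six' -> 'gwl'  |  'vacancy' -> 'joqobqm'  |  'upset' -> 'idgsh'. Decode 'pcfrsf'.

Compare letters: s→g is +14, i→w is +14, x→l is +14 — a constant shift. It's a constant shift of +14 (ROT14).
Undoing it on pcfrsf: p−14=b, c−14=o, f−14=r, r−14=d, s−14=e, f−14=r.

border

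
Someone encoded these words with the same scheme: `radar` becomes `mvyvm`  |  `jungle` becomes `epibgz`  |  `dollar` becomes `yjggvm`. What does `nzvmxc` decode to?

search

Compare letters: r→m is +21, a→v is +21, d→y is +21 — a constant shift. It's a constant shift of +21 (ROT21).
Reversing it on nzvmxc: n−21=s, z−21=e, v−21=a, m−21=r, x−21=c, c−21=h.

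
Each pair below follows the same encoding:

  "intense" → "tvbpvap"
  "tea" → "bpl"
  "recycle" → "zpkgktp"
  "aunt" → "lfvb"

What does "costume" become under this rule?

kzabfup

Vowels shift forward by 11 and consonants shift forward by 8.
On costume: c(cons)+8=k, o(vowel)+11=z, s(cons)+8=a, t(cons)+8=b, u(vowel)+11=f, m(cons)+8=u, e(vowel)+11=p.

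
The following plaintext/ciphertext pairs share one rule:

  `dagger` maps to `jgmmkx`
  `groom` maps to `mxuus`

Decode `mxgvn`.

graph

Compare letters: d→j is +6, a→g is +6, g→m is +6 — a constant shift. This is a Caesar cipher with shift 6.
Undoing it on mxgvn: m−6=g, x−6=r, g−6=a, v−6=p, n−6=h.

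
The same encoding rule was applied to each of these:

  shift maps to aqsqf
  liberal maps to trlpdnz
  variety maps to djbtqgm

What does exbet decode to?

In shift: s→a is +8, h→q is +9, i→s is +10, f→q is +11 — the shift increases by 1 each position. Each letter shifts forward by (position + 8), i.e. 8, 9, 10, … — the shift grows by one for each successive letter.
Decoding exbet: e−8=w, x−9=o, b−10=r, e−11=t, t−12=h.

worth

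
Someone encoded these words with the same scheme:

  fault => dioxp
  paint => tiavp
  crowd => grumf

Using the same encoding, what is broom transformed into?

hruuw

f(5)→d(3) and a(0)→i(8) fit y≡25x+8 (mod 26); the inverse of 25 mod 26 is 25. Treating letters as 0–25, the rule is x ↦ 25x + 8 (mod 26).
For broom: b(1)→25·1+8≡7=h; r(17)→25·17+8≡17=r; o(14)→25·14+8≡20=u; o(14)→25·14+8≡20=u; m(12)→25·12+8≡22=w (all mod 26).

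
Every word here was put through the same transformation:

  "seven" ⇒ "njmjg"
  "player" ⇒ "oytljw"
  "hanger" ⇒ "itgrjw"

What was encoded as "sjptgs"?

s(18)→n(13) and e(4)→j(9) fit y≡17x+19 (mod 26); the inverse of 17 mod 26 is 23. Treating letters as 0–25, the rule is x ↦ 17x + 19 (mod 26).
Reversing it on sjptgs: s(18)→23·(18−19)≡3=d; j(9)→23·(9−19)≡4=e; p(15)→23·(15−19)≡12=m; t(19)→23·(19−19)≡0=a; g(6)→23·(6−19)≡13=n; s(18)→23·(18−19)≡3=d (all mod 26).

demand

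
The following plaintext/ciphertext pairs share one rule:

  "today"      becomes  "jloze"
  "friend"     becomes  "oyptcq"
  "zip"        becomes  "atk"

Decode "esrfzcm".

brought

Read the word backwards and shift each letter +11.
Decoding esrfzcm: shift back: e−11=t, s−11=h, r−11=g, f−11=u, z−11=o, c−11=r, m−11=b → thguorb; then reverse → brought.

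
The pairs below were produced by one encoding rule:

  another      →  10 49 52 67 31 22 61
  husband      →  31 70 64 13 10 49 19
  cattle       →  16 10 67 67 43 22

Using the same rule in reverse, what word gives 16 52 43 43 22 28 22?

college

a(#1)→10 and n(#14)→49: differences scale by 3, so n = 3·pos + 7. Each letter becomes 3×(its alphabet position, a=1..z=26) + 7.
Undoing it on 16 52 43 43 22 28 22: 16→(16−7)÷3=3=c, 52→(52−7)÷3=15=o, 43→(43−7)÷3=12=l, 43→(43−7)÷3=12=l, 22→(22−7)÷3=5=e, 28→(28−7)÷3=7=g, 22→(22−7)÷3=5=e.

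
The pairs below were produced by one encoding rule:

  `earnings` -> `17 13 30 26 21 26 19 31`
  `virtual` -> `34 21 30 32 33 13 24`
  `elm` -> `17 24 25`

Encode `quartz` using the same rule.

29 33 13 30 32 38

e is letter #5 and maps to 17: an offset of 12. Each letter is replaced by its alphabet position (a=1..z=26) + 12.
Applying it to quartz: q=17→29, u=21→33, a=1→13, r=18→30, t=20→32, z=26→38.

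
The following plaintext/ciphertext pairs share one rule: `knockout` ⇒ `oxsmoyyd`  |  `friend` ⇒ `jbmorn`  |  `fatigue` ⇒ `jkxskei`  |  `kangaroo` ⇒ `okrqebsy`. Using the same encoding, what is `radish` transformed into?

Shifts by position in knockout: pos 0: k→o (+4), pos 1: n→x (+10), pos 2: o→s (+4), pos 3: c→m (+10) — repeating every 2. It's a Vigenère-style cipher with numeric key [4,10]: position i shifts by key[i mod 2].
Applying it to radish: r+4=v, a+10=k, d+4=h, i+10=s, s+4=w, h+10=r.

vkhswr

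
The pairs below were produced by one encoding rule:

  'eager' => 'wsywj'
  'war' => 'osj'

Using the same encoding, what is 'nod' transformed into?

Compare letters: e→w is +18, a→s is +18, g→y is +18 — a constant shift. Each letter is shifted forward by 18 in the alphabet (a Caesar shift of +18).
Applying it to nod: n+18=f, o+18=g, d+18=v.

fgv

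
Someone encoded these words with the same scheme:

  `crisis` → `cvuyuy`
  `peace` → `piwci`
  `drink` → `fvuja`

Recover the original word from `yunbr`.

sixth

This is an affine cipher: with a=0,…,z=25, each position x becomes (3x+22) mod 26.
Undoing it on yunbr: y(24)→9·(24−22)≡18=s; u(20)→9·(20−22)≡8=i; n(13)→9·(13−22)≡23=x; b(1)→9·(1−22)≡19=t; r(17)→9·(17−22)≡7=h (all mod 26).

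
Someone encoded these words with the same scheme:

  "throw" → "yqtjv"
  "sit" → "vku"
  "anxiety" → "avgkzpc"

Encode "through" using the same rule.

jiwqtjv

The word is reversed, then every letter is shifted forward by 2.
Applying it to through: reverse → hguorht; then shift: h+2=j, g+2=i, u+2=w, o+2=q, r+2=t, h+2=j, t+2=v.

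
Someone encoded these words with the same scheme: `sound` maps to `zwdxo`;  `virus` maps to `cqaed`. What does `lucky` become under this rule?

Each letter shifts forward by (position + 7), i.e. 7, 8, 9, … — the shift grows by one for each successive letter.
Applying it to lucky: l+7=s, u+8=c, c+9=l, k+10=u, y+11=j.

scluj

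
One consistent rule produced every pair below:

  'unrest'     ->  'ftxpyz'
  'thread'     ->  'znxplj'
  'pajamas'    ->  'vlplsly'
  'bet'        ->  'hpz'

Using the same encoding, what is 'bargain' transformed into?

The shift depends on letter class: consonant n→t is +6, but vowel u→f is +11. The rule splits by letter class: vowels +11, consonants +6.
For bargain: b(cons)+6=h, a(vowel)+11=l, r(cons)+6=x, g(cons)+6=m, a(vowel)+11=l, i(vowel)+11=t, n(cons)+6=t.

hlxmltt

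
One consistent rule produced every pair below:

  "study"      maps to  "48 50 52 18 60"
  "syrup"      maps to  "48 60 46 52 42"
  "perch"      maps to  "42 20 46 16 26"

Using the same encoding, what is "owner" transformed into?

40 56 38 20 46

Each letter becomes 2×(its alphabet position, a=1..z=26) + 10.
On owner: o=15→40, w=23→56, n=14→38, e=5→20, r=18→46.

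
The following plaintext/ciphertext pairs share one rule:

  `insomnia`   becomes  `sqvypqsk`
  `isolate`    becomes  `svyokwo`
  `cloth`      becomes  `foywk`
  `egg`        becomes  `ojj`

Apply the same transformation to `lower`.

The shift depends on letter class: consonant n→q is +3, but vowel i→s is +10. Two shifts are in play — +10 for a/e/i/o/u, +3 for every other letter.
Applying it to lower: l(cons)+3=o, o(vowel)+10=y, w(cons)+3=z, e(vowel)+10=o, r(cons)+3=u.

oyzou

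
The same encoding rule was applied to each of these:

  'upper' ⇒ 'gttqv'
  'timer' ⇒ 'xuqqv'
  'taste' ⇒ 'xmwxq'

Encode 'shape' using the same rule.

wlmtq

The shift depends on letter class: consonant p→t is +4, but vowel u→g is +12. Vowels shift forward by 12 and consonants shift forward by 4.
On shape: s(cons)+4=w, h(cons)+4=l, a(vowel)+12=m, p(cons)+4=t, e(vowel)+12=q.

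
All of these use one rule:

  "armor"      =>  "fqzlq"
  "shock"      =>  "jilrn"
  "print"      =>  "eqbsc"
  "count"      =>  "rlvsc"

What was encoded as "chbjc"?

Treating letters as 0–25, the rule is x ↦ 19x + 5 (mod 26).
Reversing it on chbjc: c(2)→11·(2−5)≡19=t; h(7)→11·(7−5)≡22=w; b(1)→11·(1−5)≡8=i; j(9)→11·(9−5)≡18=s; c(2)→11·(2−5)≡19=t (all mod 26).

twist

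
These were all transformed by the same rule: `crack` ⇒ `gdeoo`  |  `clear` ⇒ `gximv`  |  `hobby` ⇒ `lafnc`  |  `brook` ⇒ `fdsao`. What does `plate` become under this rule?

Shifts by position in crack: pos 0: c→g (+4), pos 1: r→d (+12), pos 2: a→e (+4), pos 3: c→o (+12) — repeating every 2. The shifts repeat in a cycle of length 2: positions 0,1,… shift by +4, +12, then the pattern repeats.
On plate: p+4=t, l+12=x, a+4=e, t+12=f, e+4=i.

txefi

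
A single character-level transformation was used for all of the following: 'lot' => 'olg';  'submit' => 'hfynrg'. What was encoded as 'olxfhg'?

locust

Each letter is replaced by its mirror in the alphabet: a↔z, b↔y, c↔x, and so on (the Atbash cipher).
Reversing it on olxfhg: o↔l, l↔o, x↔c, f↔u, h↔s, g↔t.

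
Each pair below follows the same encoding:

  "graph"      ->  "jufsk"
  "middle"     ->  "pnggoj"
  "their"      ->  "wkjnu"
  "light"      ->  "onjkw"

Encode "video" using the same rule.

yngjt

The shift depends on letter class: consonant g→j is +3, but vowel a→f is +5. The rule splits by letter class: vowels +5, consonants +3.
Applying it to video: v(cons)+3=y, i(vowel)+5=n, d(cons)+3=g, e(vowel)+5=j, o(vowel)+5=t.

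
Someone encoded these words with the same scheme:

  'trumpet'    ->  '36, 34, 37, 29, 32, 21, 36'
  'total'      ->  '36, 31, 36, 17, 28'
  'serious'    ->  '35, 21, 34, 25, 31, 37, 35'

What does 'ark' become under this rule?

Each letter is replaced by its alphabet position (a=1..z=26) + 16.
Applying it to ark: a=1→17, r=18→34, k=11→27.

17, 34, 27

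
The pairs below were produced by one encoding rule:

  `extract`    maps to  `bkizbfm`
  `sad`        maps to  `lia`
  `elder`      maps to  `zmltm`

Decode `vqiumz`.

remain

The output letters match the input read backwards, each shifted +8: extract reversed is tcartxe. The word is reversed, then every letter is shifted forward by 8.
Decoding vqiumz: shift back: v−8=n, q−8=i, i−8=a, u−8=m, m−8=e, z−8=r → niamer; then reverse → remain.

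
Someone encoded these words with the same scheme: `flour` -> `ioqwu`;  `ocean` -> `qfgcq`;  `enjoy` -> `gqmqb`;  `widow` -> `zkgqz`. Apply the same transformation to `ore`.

The shift depends on letter class: consonant f→i is +3, but vowel o→q is +2. Vowels shift forward by 2 and consonants shift forward by 3.
Applying it to ore: o(vowel)+2=q, r(cons)+3=u, e(vowel)+2=g.

qug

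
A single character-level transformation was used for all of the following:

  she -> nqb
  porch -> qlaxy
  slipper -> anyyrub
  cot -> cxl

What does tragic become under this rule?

The output letters match the input read backwards, each shifted +9: she reversed is ehs. Read the word backwards and shift each letter +9.
Applying it to tragic: reverse → cigart; then shift: c+9=l, i+9=r, g+9=p, a+9=j, r+9=a, t+9=c.

lrpjac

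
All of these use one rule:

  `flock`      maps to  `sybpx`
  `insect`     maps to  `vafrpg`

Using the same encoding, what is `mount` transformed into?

zbhag

Compare letters: f→s is +13, l→y is +13, o→b is +13 — a constant shift. This is a Caesar cipher with shift 13.
On mount: m+13=z, o+13=b, u+13=h, n+13=a, t+13=g.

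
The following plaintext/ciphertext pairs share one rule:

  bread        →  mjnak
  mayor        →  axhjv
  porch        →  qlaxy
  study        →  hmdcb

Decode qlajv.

march

Two steps: reverse the string, then apply a Caesar shift of +9.
Decoding qlajv: shift back: q−9=h, l−9=c, a−9=r, j−9=a, v−9=m → hcram; then reverse → march.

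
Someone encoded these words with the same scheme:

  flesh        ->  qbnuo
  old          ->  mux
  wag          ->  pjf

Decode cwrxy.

The output letters match the input read backwards, each shifted +9: flesh reversed is hself. The word is reversed, then every letter is shifted forward by 9.
Undoing it on cwrxy: shift back: c−9=t, w−9=n, r−9=i, x−9=o, y−9=p → tniop; then reverse → point.

point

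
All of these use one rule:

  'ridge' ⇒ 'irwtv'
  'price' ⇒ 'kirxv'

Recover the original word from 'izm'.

Each pair mirrors across the alphabet (r↔i, i↔r, d↔w): positions sum to 25. Letters are reflected about the middle of the alphabet (position → 25−position): Atbash.
Decoding izm: i↔r, z↔a, m↔n.

ran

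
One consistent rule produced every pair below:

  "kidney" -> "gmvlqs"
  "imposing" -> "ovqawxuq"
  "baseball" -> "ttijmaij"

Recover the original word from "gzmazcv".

The output letters match the input read backwards, each shifted +8: kidney reversed is yendik. Read the word backwards and shift each letter +8.
Undoing it on gzmazcv: shift back: g−8=y, z−8=r, m−8=e, a−8=s, z−8=r, c−8=u, v−8=n → yresrun; then reverse → nursery.

nursery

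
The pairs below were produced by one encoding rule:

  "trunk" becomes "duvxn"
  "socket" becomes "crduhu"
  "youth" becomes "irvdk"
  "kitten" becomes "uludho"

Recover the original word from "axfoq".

queen

Shifts by position in trunk: pos 0: t→d (+10), pos 1: r→u (+3), pos 2: u→v (+1), pos 3: n→x (+10), pos 4: k→n (+3) — repeating every 3. A repeating key of period 3 is used — shifts +10, +3, +1 over and over.
Decoding axfoq: a−10=q, x−3=u, f−1=e, o−10=e, q−3=n.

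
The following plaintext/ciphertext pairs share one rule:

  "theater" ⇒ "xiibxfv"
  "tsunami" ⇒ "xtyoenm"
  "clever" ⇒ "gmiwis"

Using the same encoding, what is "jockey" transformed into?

npgliz

Shifts by position in theater: pos 0: t→x (+4), pos 1: h→i (+1), pos 2: e→i (+4), pos 3: a→b (+1) — repeating every 2. A repeating key of period 2 is used — shifts +4, +1 over and over.
For jockey: j+4=n, o+1=p, c+4=g, k+1=l, e+4=i, y+1=z.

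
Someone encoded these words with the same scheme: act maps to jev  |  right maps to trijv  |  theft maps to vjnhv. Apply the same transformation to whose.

The shift depends on letter class: consonant c→e is +2, but vowel a→j is +9. The rule splits by letter class: vowels +9, consonants +2.
Applying it to whose: w(cons)+2=y, h(cons)+2=j, o(vowel)+9=x, s(cons)+2=u, e(vowel)+9=n.

yjxun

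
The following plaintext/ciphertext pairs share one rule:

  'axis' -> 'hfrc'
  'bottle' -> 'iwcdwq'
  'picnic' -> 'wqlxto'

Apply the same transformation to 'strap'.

zbaka

In axis: a→h is +7, x→f is +8, i→r is +9, s→c is +10 — the shift increases by 1 each position. The shift increases by 1 at each position, starting from +7: 7, 8, 9, ….
For strap: s+7=z, t+8=b, r+9=a, a+10=k, p+11=a.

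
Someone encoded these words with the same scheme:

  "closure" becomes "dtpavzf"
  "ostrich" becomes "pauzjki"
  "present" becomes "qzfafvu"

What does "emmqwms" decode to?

Shifts by position in closure: pos 0: c→d (+1), pos 1: l→t (+8), pos 2: o→p (+1), pos 3: s→a (+8) — repeating every 2. A repeating key of period 2 is used — shifts +1, +8 over and over.
Undoing it on emmqwms: e−1=d, m−8=e, m−1=l, q−8=i, w−1=v, m−8=e, s−1=r.

deliver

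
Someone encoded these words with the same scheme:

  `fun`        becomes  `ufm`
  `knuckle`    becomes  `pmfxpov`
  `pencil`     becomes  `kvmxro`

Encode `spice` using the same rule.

This is the alphabet-reversal cipher (Atbash): a becomes z, b becomes y, etc.
On spice: s↔h, p↔k, i↔r, c↔x, e↔v.

hkrxv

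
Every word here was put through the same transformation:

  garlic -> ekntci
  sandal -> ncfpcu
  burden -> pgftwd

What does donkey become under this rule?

The output letters match the input read backwards, each shifted +2: garlic reversed is cilrag. Two steps: reverse the string, then apply a Caesar shift of +2.
For donkey: reverse → yeknod; then shift: y+2=a, e+2=g, k+2=m, n+2=p, o+2=q, d+2=f.

agmpqf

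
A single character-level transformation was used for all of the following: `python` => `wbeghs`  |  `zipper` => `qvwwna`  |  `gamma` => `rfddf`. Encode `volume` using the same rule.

ihotdn

p(15)→w(22) and y(24)→b(1) fit y≡15x+5 (mod 26); the inverse of 15 mod 26 is 7. Each letter's alphabet position (a=0..z=25) is mapped through 15·x+5 mod 26 — an affine cipher.
On volume: v(21)→15·21+5≡8=i; o(14)→15·14+5≡7=h; l(11)→15·11+5≡14=o; u(20)→15·20+5≡19=t; m(12)→15·12+5≡3=d; e(4)→15·4+5≡13=n (all mod 26).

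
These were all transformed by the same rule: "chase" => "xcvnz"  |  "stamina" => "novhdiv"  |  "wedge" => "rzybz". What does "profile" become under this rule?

Compare letters: c→x is +21, h→c is +21, a→v is +21 — a constant shift. This is a Caesar cipher with shift 21.
On profile: p+21=k, r+21=m, o+21=j, f+21=a, i+21=d, l+21=g, e+21=z.

kmjadgz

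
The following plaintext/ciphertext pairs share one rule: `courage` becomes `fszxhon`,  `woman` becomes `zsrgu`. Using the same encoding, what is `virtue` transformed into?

In courage: c→f is +3, o→s is +4, u→z is +5, r→x is +6 — the shift increases by 1 each position. The shift increases by 1 at each position, starting from +3: 3, 4, 5, ….
Applying it to virtue: v+3=y, i+4=m, r+5=w, t+6=z, u+7=b, e+8=m.

ymwzbm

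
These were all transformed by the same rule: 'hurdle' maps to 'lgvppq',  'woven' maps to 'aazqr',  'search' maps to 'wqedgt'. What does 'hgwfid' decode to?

A repeating key of period 2 is used — shifts +4, +12 over and over.
Decoding hgwfid: h−4=d, g−12=u, w−4=s, f−12=t, i−4=e, d−12=r.

duster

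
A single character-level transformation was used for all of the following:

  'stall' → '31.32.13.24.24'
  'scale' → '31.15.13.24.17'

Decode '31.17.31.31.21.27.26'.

s is letter #19 and maps to 31: an offset of 12. The number is (letter's place in the alphabet, a=1) + 12.
Decoding 31.17.31.31.21.27.26: 31→(31−12)÷1=19=s, 17→(17−12)÷1=5=e, 31→(31−12)÷1=19=s, 31→(31−12)÷1=19=s, 21→(21−12)÷1=9=i, 27→(27−12)÷1=15=o, 26→(26−12)÷1=14=n.

session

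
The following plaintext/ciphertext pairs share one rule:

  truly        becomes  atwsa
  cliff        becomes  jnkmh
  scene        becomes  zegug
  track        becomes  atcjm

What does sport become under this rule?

zrqyv

Shifts by position in truly: pos 0: t→a (+7), pos 1: r→t (+2), pos 2: u→w (+2), pos 3: l→s (+7), pos 4: y→a (+2) — repeating every 3. The shifts repeat in a cycle of length 3: positions 0,1,… shift by +7, +2, +2, then the pattern repeats.
On sport: s+7=z, p+2=r, o+2=q, r+7=y, t+2=v.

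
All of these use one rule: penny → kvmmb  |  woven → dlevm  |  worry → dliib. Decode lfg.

Each pair mirrors across the alphabet (p↔k, e↔v, n↔m): positions sum to 25. This is the alphabet-reversal cipher (Atbash): a becomes z, b becomes y, etc.
Decoding lfg: l↔o, f↔u, g↔t.

out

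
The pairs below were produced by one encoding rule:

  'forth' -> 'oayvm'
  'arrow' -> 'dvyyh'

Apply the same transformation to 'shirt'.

aypoz

Two steps: reverse the string, then apply a Caesar shift of +7.
Applying it to shirt: reverse → trihs; then shift: t+7=a, r+7=y, i+7=p, h+7=o, s+7=z.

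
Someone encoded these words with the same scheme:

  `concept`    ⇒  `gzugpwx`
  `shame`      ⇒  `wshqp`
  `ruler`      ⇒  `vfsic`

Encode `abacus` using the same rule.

Shifts by position in concept: pos 0: c→g (+4), pos 1: o→z (+11), pos 2: n→u (+7), pos 3: c→g (+4), pos 4: e→p (+11), pos 5: p→w (+7) — repeating every 3. A repeating key of period 3 is used — shifts +4, +11, +7 over and over.
On abacus: a+4=e, b+11=m, a+7=h, c+4=g, u+11=f, s+7=z.

emhgfz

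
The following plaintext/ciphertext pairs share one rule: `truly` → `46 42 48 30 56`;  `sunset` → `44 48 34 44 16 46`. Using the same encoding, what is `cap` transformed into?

12 8 38

t(#20)→46 and r(#18)→42: differences scale by 2, so n = 2·pos + 6. Each letter becomes 2×(its alphabet position, a=1..z=26) + 6.
On cap: c=3→12, a=1→8, p=16→38.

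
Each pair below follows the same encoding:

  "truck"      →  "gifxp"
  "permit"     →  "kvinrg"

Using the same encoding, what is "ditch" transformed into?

wrgxs

Each pair mirrors across the alphabet (t↔g, r↔i, u↔f): positions sum to 25. This is the alphabet-reversal cipher (Atbash): a becomes z, b becomes y, etc.
Applying it to ditch: d↔w, i↔r, t↔g, c↔x, h↔s.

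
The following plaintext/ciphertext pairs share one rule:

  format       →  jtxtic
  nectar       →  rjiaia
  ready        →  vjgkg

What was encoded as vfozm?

In format: f→j is +4, o→t is +5, r→x is +6, m→t is +7 — the shift increases by 1 each position. Each letter shifts forward by (position + 4), i.e. 4, 5, 6, … — the shift grows by one for each successive letter.
Reversing it on vfozm: v−4=r, f−5=a, o−6=i, z−7=s, m−8=e.

raise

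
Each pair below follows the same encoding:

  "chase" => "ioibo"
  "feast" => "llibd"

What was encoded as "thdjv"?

naval

In chase: c→i is +6, h→o is +7, a→i is +8, s→b is +9 — the shift increases by 1 each position. The shift increases by 1 at each position, starting from +6: 6, 7, 8, ….
Undoing it on thdjv: t−6=n, h−7=a, d−8=v, j−9=a, v−10=l.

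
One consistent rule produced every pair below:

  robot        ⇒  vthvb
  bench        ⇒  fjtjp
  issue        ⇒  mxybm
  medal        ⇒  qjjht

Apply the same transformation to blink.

fqous

Letter i (0-indexed) is shifted by i+4, so successive shifts are 4, 5, 6, ….
For blink: b+4=f, l+5=q, i+6=o, n+7=u, k+8=s.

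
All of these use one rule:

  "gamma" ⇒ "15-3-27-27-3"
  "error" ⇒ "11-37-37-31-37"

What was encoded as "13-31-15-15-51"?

g(#7)→15 and a(#1)→3: differences scale by 2, so n = 2·pos + 1. The formula is n = 2×(alphabet index, a=1) + 1.
Reversing it on 13-31-15-15-51: 13→(13−1)÷2=6=f, 31→(31−1)÷2=15=o, 15→(15−1)÷2=7=g, 15→(15−1)÷2=7=g, 51→(51−1)÷2=25=y.

foggy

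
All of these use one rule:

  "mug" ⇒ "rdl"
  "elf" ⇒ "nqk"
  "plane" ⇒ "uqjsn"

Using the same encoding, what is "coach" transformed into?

The shift depends on letter class: consonant m→r is +5, but vowel u→d is +9. The rule splits by letter class: vowels +9, consonants +5.
For coach: c(cons)+5=h, o(vowel)+9=x, a(vowel)+9=j, c(cons)+5=h, h(cons)+5=m.

hxjhm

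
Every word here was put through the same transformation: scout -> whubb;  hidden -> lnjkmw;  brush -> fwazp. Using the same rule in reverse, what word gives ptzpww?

lotion

In scout: s→w is +4, c→h is +5, o→u is +6, u→b is +7 — the shift increases by 1 each position. Letter i (0-indexed) is shifted by i+4, so successive shifts are 4, 5, 6, ….
Undoing it on ptzpww: p−4=l, t−5=o, z−6=t, p−7=i, w−8=o, w−9=n.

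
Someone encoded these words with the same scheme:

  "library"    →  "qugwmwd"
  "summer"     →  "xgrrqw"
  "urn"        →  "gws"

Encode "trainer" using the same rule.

ywmusqw

The shift depends on letter class: consonant l→q is +5, but vowel i→u is +12. Vowels shift forward by 12 and consonants shift forward by 5.
Applying it to trainer: t(cons)+5=y, r(cons)+5=w, a(vowel)+12=m, i(vowel)+12=u, n(cons)+5=s, e(vowel)+12=q, r(cons)+5=w.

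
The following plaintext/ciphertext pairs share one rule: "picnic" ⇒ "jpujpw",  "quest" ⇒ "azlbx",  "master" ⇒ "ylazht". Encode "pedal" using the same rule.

shklw

The output letters match the input read backwards, each shifted +7: picnic reversed is cincip. Two steps: reverse the string, then apply a Caesar shift of +7.
On pedal: reverse → ladep; then shift: l+7=s, a+7=h, d+7=k, e+7=l, p+7=w.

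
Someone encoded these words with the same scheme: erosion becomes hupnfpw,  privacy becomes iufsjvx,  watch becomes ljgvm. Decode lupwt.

wrong

Treating letters as 0–25, the rule is x ↦ 19x + 9 (mod 26).
Undoing it on lupwt: l(11)→11·(11−9)≡22=w; u(20)→11·(20−9)≡17=r; p(15)→11·(15−9)≡14=o; w(22)→11·(22−9)≡13=n; t(19)→11·(19−9)≡6=g (all mod 26).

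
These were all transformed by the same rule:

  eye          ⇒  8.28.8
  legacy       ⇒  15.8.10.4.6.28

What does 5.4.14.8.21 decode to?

baker

The number is (letter's place in the alphabet, a=1) + 3.
Reversing it on 5.4.14.8.21: 5→(5−3)÷1=2=b, 4→(4−3)÷1=1=a, 14→(14−3)÷1=11=k, 8→(8−3)÷1=5=e, 21→(21−3)÷1=18=r.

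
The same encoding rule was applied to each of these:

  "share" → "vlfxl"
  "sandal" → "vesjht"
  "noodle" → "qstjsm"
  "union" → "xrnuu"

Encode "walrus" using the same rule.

zeqxba

Letter i (0-indexed) is shifted by i+3, so successive shifts are 3, 4, 5, ….
On walrus: w+3=z, a+4=e, l+5=q, r+6=x, u+7=b, s+8=a.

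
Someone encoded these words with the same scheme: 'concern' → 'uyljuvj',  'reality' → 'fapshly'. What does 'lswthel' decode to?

The output letters match the input read backwards, each shifted +7: concern reversed is nrecnoc. Two steps: reverse the string, then apply a Caesar shift of +7.
Undoing it on lswthel: shift back: l−7=e, s−7=l, w−7=p, t−7=m, h−7=a, e−7=x, l−7=e → elpmaxe; then reverse → example.

example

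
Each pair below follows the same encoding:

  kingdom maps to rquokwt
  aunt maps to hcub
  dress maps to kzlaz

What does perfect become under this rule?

A repeating key of period 2 is used — shifts +7, +8 over and over.
Applying it to perfect: p+7=w, e+8=m, r+7=y, f+8=n, e+7=l, c+8=k, t+7=a.

wmynlka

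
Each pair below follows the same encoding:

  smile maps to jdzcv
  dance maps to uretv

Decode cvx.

Every letter moves 17 places later in the alphabet, wrapping around z→a.
Undoing it on cvx: c−17=l, v−17=e, x−17=g.

leg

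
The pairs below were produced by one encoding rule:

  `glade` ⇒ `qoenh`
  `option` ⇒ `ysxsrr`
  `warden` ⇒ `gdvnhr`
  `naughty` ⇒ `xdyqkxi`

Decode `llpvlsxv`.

It's a Vigenère-style cipher with numeric key [10,3,4]: position i shifts by key[i mod 3].
Reversing it on llpvlsxv: l−10=b, l−3=i, p−4=l, v−10=l, l−3=i, s−4=o, x−10=n, v−3=s.

billions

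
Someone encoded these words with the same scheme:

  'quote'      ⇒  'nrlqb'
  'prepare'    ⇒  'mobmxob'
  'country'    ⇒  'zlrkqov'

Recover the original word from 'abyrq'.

debut

Compare letters: q→n is +23, u→r is +23, o→l is +23 — a constant shift. This is a Caesar cipher with shift 23.
Undoing it on abyrq: a−23=d, b−23=e, y−23=b, r−23=u, q−23=t.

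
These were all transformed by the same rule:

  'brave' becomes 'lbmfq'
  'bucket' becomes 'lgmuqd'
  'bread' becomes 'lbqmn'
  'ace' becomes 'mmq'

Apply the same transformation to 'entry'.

qxdbi

The shift depends on letter class: consonant b→l is +10, but vowel a→m is +12. Two shifts are in play — +12 for a/e/i/o/u, +10 for every other letter.
For entry: e(vowel)+12=q, n(cons)+10=x, t(cons)+10=d, r(cons)+10=b, y(cons)+10=i.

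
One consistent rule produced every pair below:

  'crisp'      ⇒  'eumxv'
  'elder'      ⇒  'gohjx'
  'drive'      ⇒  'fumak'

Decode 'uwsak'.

stove

In crisp: c→e is +2, r→u is +3, i→m is +4, s→x is +5 — the shift increases by 1 each position. The shift increases by 1 at each position, starting from +2: 2, 3, 4, ….
Reversing it on uwsak: u−2=s, w−3=t, s−4=o, a−5=v, k−6=e.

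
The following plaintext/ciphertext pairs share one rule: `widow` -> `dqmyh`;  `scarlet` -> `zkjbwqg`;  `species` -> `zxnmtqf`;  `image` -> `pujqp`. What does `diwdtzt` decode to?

In widow: w→d is +7, i→q is +8, d→m is +9, o→y is +10 — the shift increases by 1 each position. The shift increases by 1 at each position, starting from +7: 7, 8, 9, ….
Reversing it on diwdtzt: d−7=w, i−8=a, w−9=n, d−10=t, t−11=i, z−12=n, t−13=g.

wanting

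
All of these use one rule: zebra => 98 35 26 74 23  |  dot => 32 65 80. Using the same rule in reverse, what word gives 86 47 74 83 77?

Each letter becomes 3×(its alphabet position, a=1..z=26) + 20.
Undoing it on 86 47 74 83 77: 86→(86−20)÷3=22=v, 47→(47−20)÷3=9=i, 74→(74−20)÷3=18=r, 83→(83−20)÷3=21=u, 77→(77−20)÷3=19=s.

virus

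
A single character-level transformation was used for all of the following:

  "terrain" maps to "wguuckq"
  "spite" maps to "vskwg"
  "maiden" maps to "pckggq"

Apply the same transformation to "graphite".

The rule splits by letter class: vowels +2, consonants +3.
Applying it to graphite: g(cons)+3=j, r(cons)+3=u, a(vowel)+2=c, p(cons)+3=s, h(cons)+3=k, i(vowel)+2=k, t(cons)+3=w, e(vowel)+2=g.

jucskkwg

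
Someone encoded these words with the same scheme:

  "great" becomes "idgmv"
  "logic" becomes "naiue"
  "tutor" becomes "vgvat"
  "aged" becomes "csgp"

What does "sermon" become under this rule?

uqtyqz

Shifts by position in great: pos 0: g→i (+2), pos 1: r→d (+12), pos 2: e→g (+2), pos 3: a→m (+12) — repeating every 2. The shifts repeat in a cycle of length 2: positions 0,1,… shift by +2, +12, then the pattern repeats.
Applying it to sermon: s+2=u, e+12=q, r+2=t, m+12=y, o+2=q, n+12=z.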